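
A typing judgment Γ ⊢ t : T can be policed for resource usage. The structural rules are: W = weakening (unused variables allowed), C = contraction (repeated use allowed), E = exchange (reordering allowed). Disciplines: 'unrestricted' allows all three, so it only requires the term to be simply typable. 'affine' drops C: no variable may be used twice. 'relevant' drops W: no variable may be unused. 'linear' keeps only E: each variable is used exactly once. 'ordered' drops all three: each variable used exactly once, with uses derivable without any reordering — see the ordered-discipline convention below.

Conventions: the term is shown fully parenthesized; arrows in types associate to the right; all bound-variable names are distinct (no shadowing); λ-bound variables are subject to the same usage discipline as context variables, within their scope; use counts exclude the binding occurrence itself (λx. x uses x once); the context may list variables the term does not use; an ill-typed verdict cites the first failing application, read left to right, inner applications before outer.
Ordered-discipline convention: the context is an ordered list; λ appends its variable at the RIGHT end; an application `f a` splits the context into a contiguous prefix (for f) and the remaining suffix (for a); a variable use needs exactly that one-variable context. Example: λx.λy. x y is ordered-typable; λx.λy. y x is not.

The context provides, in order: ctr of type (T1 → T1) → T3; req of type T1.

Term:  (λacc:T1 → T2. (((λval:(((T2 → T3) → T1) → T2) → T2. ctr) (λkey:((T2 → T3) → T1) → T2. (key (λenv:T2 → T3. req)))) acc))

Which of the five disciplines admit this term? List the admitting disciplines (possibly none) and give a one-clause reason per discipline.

accepted by: none
usage: ctr: 1×, req: 1×, acc [bound]: 1×, val [bound]: 0×, key [bound]: 1×, env [bound]: 0×
left-to-right use order: ctr, key, req, acc
typing: ill-typed: an argument T1 → T2 mismatches the expected T1 → T1
ordered: ✗ — the type mismatch rejects it
linear: ✗ — not simply typable
affine: ✗ — fails simple typing
relevant: ✗ — a type mismatch blocks all five
unrestricted: ✗ — the type mismatch rejects it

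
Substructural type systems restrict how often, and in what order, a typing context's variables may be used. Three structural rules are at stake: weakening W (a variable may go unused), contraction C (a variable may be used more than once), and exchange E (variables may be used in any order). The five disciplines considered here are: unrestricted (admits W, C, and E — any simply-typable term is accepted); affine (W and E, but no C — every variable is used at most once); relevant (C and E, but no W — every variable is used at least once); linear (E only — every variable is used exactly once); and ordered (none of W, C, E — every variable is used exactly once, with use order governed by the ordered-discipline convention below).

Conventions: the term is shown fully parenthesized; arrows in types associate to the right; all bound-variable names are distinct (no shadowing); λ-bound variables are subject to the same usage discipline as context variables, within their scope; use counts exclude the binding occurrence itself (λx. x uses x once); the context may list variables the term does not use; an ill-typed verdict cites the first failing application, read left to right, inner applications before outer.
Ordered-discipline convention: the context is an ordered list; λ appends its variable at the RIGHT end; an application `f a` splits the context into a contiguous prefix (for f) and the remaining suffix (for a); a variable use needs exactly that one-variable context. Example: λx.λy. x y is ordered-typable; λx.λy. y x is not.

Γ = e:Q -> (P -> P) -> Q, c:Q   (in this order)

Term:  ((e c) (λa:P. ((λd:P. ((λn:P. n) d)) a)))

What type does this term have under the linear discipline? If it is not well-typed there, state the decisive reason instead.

term : Q
variable uses: e=1, c=1, a (λ-bound)=1, d (λ-bound)=1, n (λ-bound)=1
order of uses: e, c, n, d, a
typing: ✓ — Q
per-discipline verdicts: ordered ✓; linear ✓; affine ✓; relevant ✓; unrestricted ✓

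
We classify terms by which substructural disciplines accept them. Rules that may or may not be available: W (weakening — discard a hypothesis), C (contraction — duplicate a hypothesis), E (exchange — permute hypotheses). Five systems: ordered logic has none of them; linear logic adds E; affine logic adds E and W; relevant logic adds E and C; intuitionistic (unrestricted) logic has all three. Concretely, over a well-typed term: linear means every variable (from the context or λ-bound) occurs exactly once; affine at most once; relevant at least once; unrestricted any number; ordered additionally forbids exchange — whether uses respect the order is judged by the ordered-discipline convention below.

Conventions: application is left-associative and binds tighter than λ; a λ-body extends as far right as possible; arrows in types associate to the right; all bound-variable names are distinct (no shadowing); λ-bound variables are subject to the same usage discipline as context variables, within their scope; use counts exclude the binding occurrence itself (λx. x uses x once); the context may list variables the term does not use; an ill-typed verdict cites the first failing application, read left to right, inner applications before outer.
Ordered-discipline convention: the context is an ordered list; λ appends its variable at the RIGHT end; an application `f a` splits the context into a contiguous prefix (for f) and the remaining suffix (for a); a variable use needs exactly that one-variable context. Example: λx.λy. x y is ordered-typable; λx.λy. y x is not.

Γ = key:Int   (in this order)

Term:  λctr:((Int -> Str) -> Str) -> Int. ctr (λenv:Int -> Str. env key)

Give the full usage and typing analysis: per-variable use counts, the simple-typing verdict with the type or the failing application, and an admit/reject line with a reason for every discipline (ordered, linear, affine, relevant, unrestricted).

use counts: key: 1, ctr [bound]: 1, env [bound]: 1
use order (left to right): ctr, env, key
typing: well-typed — term : (((Int -> Str) -> Str) -> Int) -> Int
ordered: ✗ — use order ctr, env, key needs exchange
linear: ✓ — key, ctr, env: one use apiece
affine: ✓ — key, ctr, env: no repeats, contraction unneeded
relevant: ✓ — every one of key, ctr, env appears
unrestricted: ✓ — simply typable at (((Int -> Str) -> Str) -> Int) -> Int; W, C, E all held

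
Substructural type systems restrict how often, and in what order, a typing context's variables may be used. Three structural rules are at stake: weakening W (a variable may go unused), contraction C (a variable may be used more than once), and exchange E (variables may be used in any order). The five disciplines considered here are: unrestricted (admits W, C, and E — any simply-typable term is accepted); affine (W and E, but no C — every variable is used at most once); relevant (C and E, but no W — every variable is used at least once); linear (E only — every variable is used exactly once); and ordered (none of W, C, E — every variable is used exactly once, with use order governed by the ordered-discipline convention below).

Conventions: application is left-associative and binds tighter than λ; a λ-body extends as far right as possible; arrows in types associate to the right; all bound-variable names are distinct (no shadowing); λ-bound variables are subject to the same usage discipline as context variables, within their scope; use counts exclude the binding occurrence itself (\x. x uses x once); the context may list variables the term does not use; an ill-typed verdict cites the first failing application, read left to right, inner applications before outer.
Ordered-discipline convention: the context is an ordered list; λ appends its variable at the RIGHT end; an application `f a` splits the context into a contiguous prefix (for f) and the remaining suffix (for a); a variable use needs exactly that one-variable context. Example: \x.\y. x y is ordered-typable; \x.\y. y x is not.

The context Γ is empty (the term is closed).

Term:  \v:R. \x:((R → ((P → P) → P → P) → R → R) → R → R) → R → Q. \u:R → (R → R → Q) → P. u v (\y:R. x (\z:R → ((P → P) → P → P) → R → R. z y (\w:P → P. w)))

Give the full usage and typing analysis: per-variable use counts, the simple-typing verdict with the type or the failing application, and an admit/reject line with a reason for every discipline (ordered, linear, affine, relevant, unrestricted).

counts: v (bound) ×1; x (bound) ×1; u (bound) ×1; y (bound) ×1; z (bound) ×1; w (bound) ×1
left-to-right use order: u, v, x, z, y, w
typing: well-typed at R → (((R → ((P → P) → P → P) → R → R) → R → R) → R → Q) → (R → (R → R → Q) → P) → P
ordered: ✗, needs exchange: uses follow u, v, x, z, y, w
linear: ✓, v, x, u, y, z, w: one use apiece
affine: ✓, at most one use each (v, x, u, y, z, w)
relevant: ✓, at least one use each (v, x, u, y, z, w)
unrestricted: ✓, simply typable at R → (((R → ((P → P) → P → P) → R → R) → R → R) → R → Q) → (R → (R → R → Q) → P) → P; W, C, E all held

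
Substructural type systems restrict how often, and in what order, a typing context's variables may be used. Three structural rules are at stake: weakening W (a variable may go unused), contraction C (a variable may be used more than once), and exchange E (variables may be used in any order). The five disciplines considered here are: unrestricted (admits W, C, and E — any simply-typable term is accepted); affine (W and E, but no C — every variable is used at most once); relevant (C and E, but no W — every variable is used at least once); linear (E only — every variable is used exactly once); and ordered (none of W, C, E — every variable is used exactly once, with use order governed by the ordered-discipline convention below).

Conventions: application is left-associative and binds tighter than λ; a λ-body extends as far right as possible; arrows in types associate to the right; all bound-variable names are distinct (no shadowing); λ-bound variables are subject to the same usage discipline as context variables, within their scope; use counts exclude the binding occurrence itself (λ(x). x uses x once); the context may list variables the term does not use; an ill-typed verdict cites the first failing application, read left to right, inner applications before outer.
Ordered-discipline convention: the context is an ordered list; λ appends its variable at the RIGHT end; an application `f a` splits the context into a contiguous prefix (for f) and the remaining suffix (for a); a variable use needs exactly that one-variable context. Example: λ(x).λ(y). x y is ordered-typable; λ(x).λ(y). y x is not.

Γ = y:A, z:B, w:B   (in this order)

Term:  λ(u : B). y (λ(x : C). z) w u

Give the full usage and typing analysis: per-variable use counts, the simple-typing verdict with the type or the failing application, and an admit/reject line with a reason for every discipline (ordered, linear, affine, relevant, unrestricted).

use counts: y ×1, z ×1, w ×1, u (λ-bound) ×1, x (λ-bound) ×0
left-to-right use order: y, z, w, u
typing: ill-typed: non-function type A applied to an argument
ordered: ✗ — the type mismatch rejects it
linear: ✗ — not simply typable
affine: ✗ — fails simple typing
relevant: ✗ — a type mismatch blocks all five
unrestricted: ✗ — the type mismatch rejects it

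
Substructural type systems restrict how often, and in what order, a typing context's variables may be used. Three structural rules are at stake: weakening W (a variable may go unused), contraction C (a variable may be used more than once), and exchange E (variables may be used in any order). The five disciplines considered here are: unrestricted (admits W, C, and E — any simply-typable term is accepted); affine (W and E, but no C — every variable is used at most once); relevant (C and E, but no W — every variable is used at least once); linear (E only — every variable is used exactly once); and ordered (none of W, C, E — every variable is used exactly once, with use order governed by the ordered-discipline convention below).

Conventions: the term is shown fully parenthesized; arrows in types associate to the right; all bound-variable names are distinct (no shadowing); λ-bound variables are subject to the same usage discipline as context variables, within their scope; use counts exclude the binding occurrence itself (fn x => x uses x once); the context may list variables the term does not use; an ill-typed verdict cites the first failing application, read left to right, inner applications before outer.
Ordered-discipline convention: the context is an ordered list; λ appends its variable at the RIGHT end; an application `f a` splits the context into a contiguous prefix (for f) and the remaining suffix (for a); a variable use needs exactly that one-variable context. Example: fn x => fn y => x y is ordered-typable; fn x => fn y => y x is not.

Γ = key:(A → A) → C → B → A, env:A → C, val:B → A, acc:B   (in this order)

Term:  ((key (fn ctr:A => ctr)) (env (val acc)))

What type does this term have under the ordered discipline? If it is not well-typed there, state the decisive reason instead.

term : B → A
counts: key: 1×, env: 1×, val: 1×, acc: 1×, ctr (bound): 1×
order of uses: key, ctr, env, val, acc
typing: ✓ — B → A
all disciplines: ordered ✓; linear ✓; affine ✓; relevant ✓; unrestricted ✓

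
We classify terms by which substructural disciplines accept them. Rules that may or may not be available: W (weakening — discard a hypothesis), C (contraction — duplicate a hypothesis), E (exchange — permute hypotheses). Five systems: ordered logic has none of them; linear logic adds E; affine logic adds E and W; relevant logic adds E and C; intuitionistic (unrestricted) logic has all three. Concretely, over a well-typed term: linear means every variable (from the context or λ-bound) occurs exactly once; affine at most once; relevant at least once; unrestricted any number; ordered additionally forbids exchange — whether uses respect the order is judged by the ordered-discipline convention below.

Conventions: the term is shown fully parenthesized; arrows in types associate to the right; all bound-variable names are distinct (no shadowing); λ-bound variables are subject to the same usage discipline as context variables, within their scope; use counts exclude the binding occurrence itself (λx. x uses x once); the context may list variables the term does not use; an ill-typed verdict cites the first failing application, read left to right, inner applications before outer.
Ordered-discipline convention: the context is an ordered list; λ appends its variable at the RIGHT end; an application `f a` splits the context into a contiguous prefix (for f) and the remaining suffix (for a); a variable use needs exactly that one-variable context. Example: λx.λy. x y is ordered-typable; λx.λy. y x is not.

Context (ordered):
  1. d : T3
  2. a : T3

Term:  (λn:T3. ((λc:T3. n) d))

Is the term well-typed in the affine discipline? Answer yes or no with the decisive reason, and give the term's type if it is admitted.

yes — none of d, a, n, c used more than once; term : T3 -> T3
variable uses: d=1, a=0, n (λ-bound)=1, c (λ-bound)=0
use order (left to right): n, d
typing: ✓ — T3 -> T3
per-discipline verdicts: ordered ✗ | linear ✗ | affine ✓ | relevant ✗ | unrestricted ✓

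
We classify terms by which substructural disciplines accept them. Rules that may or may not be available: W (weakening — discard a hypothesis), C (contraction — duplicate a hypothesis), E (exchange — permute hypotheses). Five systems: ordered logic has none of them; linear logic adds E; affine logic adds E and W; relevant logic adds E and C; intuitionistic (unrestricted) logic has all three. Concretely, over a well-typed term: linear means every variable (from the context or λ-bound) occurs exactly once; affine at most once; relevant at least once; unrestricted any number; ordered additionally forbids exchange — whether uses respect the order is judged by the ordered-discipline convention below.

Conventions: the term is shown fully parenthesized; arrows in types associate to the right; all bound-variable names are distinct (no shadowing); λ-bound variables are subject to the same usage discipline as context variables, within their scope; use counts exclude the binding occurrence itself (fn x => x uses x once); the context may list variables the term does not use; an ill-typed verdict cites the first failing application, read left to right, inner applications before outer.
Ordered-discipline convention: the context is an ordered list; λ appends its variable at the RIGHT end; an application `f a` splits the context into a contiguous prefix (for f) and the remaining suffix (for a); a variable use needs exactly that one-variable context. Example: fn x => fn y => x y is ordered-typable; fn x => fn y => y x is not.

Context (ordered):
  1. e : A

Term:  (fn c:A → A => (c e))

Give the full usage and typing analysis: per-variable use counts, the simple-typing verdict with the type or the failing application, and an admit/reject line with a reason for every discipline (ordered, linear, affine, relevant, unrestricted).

counts: e: 1×, c (λ-bound): 1×
left-to-right use order: c, e
typing: well-typed at (A → A) → A
ordered: ✗, use order c, e needs exchange
linear: ✓, e, c: one use apiece
affine: ✓, at most one use each (e, c)
relevant: ✓, none of e, c goes unused
unrestricted: ✓, type-checks ((A → A) → A) and nothing is barred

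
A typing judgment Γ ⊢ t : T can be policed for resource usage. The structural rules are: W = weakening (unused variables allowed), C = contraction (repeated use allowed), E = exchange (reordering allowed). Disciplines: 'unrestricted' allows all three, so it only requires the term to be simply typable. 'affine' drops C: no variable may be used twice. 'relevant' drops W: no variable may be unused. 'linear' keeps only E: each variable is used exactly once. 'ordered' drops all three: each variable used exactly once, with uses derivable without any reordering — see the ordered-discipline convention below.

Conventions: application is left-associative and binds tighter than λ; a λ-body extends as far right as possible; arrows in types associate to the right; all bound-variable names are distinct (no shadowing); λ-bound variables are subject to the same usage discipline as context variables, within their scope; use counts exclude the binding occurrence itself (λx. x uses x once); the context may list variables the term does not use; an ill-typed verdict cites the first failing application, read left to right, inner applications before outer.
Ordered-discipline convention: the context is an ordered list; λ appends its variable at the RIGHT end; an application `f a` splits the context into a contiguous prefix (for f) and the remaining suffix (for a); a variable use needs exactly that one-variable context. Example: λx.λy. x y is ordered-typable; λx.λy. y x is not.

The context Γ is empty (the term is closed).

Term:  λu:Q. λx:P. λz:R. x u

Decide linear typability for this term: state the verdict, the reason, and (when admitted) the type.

no — fails simple typing
variable uses: u (bound)=1, x (bound)=1, z (bound)=0
use order (left to right): x, u
typing: ill-typed: non-arrow in function slot: P
across the five disciplines: ordered ✗, linear ✗, affine ✗, relevant ✗, unrestricted ✗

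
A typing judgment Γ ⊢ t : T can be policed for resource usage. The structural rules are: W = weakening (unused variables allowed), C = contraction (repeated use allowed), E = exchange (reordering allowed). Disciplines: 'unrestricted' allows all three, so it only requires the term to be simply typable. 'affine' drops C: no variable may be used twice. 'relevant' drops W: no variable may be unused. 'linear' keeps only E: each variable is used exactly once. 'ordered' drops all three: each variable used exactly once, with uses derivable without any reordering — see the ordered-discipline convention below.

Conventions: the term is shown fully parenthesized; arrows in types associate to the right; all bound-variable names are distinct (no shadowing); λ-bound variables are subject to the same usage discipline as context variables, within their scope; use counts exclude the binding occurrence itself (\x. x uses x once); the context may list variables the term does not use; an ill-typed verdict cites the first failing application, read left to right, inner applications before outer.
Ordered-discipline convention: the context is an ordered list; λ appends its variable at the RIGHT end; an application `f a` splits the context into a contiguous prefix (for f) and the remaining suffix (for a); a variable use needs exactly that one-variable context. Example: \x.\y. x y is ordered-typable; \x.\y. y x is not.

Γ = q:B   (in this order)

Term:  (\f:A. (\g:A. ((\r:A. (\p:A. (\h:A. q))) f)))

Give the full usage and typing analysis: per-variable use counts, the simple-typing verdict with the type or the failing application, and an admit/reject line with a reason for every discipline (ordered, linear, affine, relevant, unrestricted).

use counts: q: 1×; f [bound]: 1×; g [bound]: 0×; r [bound]: 0×; p [bound]: 0×; h [bound]: 0×
left-to-right use order: q, f
typing: well-typed — term : A → A → A → A → B
ordered ✗ (g, r, p, h never used (weakening))
linear ✗ (g, r, p, h never used (weakening))
affine ✓ (no duplicate uses among q, f, g, r, p, h)
relevant ✗ (g, r, p, h never used (weakening))
unrestricted ✓ (simply typable at A → A → A → A → B; W, C, E all held)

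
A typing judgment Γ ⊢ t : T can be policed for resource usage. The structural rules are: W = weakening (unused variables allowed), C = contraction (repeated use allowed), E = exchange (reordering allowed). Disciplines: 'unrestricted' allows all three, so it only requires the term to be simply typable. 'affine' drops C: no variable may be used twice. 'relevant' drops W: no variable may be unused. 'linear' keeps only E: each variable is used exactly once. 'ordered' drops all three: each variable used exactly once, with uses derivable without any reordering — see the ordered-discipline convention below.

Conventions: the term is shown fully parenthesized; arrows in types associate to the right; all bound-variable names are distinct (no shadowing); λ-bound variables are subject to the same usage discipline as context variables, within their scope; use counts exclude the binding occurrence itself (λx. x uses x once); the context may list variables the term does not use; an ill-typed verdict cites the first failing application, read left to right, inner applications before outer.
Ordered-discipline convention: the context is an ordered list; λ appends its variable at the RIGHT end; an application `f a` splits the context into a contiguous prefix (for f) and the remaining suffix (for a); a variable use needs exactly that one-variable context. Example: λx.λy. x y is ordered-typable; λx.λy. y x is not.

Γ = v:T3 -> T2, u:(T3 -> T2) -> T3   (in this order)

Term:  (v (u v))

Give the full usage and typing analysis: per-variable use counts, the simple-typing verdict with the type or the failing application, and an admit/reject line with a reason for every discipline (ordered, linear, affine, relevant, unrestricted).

counts: v: 2×, u: 1×
left-to-right use order: v, u, v
typing: the term checks, with type T2
ordered ✗ (needs contraction — v ×2)
linear ✗ (needs contraction — v ×2)
affine ✗ (needs contraction — v ×2)
relevant ✓ (v, u: all used, weakening unneeded)
unrestricted ✓ (simply typable at T2; W, C, E all held)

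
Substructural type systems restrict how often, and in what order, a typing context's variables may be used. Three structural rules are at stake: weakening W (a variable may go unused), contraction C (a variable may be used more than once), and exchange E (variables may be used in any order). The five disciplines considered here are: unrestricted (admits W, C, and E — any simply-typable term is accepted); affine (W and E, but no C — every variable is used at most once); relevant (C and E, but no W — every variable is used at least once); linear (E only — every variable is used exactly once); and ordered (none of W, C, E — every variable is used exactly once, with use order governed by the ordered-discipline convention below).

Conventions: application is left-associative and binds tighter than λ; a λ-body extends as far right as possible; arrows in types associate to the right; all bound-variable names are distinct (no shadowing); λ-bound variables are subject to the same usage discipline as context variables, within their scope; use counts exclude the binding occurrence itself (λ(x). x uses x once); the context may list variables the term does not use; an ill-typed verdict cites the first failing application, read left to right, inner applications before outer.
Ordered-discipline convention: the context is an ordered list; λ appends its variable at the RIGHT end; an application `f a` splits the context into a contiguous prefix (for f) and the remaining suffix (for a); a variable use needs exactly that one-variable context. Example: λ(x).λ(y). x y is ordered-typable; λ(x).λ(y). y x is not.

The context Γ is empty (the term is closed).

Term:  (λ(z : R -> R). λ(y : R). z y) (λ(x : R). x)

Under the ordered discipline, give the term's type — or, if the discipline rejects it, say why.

term : R -> R
counts: z (bound): 1×; y (bound): 1×; x (bound): 1×
use order (left to right): z, y, x
typing: well-typed at R -> R
across the five disciplines: ordered ✓ | linear ✓ | affine ✓ | relevant ✓ | unrestricted ✓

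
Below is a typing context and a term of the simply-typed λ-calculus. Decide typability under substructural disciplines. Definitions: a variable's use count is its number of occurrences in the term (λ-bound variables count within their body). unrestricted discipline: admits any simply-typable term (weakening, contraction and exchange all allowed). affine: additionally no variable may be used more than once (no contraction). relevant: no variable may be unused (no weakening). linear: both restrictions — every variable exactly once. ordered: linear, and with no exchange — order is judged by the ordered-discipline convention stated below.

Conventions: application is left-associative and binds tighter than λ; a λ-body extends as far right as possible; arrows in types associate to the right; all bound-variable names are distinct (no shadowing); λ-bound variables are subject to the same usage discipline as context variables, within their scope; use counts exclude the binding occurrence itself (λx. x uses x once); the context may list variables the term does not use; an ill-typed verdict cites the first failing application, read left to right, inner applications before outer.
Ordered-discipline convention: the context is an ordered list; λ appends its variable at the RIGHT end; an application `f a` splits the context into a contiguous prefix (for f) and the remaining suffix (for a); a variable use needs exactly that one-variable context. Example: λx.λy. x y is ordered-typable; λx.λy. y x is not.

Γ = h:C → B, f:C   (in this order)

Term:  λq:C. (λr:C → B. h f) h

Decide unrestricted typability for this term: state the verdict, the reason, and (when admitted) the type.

yes — well-typed at C → B; no restrictions here; term : C → B
use counts: h=2; f=1; q (bound)=0; r (bound)=0
left-to-right use order: h, f, h
typing: ✓ — C → B
all disciplines: ordered ✗; linear ✗; affine ✗; relevant ✗; unrestricted ✓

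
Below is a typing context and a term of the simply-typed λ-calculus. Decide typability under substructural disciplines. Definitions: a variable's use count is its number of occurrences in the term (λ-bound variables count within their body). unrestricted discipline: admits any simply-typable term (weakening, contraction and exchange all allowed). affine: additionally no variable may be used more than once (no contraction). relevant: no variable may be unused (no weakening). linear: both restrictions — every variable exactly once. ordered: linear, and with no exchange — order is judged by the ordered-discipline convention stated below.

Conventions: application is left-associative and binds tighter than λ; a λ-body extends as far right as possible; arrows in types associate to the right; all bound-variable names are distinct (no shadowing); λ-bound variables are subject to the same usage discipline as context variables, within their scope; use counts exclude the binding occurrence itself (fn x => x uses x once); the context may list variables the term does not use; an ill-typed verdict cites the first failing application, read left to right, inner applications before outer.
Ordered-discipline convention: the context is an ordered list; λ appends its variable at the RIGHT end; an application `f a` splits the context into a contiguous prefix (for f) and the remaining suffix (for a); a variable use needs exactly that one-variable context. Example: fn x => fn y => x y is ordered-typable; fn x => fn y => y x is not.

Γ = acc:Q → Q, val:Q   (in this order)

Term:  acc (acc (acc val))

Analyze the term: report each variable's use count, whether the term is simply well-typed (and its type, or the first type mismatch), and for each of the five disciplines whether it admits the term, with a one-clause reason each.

variable uses: acc: 3; val: 1
order of uses: acc, acc, acc, val
typing: the term checks, with type Q
ordered ✗ (repeated use of acc ×3)
linear ✗ (repeated use of acc ×3)
affine ✗ (repeated use of acc ×3)
relevant ✓ (acc, val: all used, weakening unneeded)
unrestricted ✓ (type-checks (Q) and nothing is barred)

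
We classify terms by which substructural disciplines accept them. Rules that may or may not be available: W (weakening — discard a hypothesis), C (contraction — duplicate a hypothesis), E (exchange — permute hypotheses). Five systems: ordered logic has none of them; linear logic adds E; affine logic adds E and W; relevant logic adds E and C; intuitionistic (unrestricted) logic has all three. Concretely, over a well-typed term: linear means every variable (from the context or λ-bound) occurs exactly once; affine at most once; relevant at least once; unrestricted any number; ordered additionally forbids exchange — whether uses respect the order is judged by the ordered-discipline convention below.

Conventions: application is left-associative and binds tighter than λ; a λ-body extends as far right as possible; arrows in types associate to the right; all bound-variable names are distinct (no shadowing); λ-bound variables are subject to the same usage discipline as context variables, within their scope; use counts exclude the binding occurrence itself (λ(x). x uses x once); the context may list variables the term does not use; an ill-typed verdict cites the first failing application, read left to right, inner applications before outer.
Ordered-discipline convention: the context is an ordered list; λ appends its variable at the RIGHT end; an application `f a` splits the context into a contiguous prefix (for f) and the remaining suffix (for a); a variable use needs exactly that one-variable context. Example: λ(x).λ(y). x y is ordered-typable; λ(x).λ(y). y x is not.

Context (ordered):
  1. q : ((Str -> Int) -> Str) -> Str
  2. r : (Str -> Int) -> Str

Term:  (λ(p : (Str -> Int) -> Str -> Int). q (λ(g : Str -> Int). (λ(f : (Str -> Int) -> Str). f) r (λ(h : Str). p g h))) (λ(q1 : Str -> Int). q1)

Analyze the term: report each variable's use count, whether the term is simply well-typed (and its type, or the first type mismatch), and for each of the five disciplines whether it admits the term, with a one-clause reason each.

variable uses: q=1; r=1; p (bound)=1; g (bound)=1; f (bound)=1; h (bound)=1; q1 (bound)=1
order of uses: q, f, r, p, g, h, q1
typing: ✓ — Str
ordered: ✓, q, r, p, g, f, h, q1: once each, no exchange needed
linear: ✓, each of q, r, p, g, f, h, q1 used exactly once
affine: ✓, at most one use each (q, r, p, g, f, h, q1)
relevant: ✓, q, r, p, g, f, h, q1: all used, weakening unneeded
unrestricted: ✓, typability at Str is all that's needed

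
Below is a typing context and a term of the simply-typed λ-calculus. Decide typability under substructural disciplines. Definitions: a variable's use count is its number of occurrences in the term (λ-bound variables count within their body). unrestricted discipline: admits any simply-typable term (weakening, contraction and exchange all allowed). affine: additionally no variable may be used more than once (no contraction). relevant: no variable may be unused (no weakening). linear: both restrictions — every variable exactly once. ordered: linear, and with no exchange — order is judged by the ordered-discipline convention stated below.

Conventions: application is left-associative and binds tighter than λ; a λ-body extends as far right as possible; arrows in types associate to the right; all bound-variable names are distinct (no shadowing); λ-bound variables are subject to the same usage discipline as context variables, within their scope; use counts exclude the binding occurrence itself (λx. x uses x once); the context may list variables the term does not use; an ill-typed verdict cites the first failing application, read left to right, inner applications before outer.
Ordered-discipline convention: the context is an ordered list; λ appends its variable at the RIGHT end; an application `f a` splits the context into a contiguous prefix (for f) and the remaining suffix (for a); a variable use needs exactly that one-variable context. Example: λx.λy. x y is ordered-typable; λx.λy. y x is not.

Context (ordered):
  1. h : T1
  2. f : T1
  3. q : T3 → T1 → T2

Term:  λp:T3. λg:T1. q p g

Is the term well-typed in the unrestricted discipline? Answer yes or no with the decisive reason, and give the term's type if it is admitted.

yes — simply typable at T3 → T1 → T2; W, C, E all held; term : T3 → T1 → T2
variable uses: h=0, f=0, q=1, p (bound)=1, g (bound)=1
left-to-right use order: q, p, g
typing: well-typed — term : T3 → T1 → T2
across the five disciplines: ordered ✗, linear ✗, affine ✓, relevant ✗, unrestricted ✓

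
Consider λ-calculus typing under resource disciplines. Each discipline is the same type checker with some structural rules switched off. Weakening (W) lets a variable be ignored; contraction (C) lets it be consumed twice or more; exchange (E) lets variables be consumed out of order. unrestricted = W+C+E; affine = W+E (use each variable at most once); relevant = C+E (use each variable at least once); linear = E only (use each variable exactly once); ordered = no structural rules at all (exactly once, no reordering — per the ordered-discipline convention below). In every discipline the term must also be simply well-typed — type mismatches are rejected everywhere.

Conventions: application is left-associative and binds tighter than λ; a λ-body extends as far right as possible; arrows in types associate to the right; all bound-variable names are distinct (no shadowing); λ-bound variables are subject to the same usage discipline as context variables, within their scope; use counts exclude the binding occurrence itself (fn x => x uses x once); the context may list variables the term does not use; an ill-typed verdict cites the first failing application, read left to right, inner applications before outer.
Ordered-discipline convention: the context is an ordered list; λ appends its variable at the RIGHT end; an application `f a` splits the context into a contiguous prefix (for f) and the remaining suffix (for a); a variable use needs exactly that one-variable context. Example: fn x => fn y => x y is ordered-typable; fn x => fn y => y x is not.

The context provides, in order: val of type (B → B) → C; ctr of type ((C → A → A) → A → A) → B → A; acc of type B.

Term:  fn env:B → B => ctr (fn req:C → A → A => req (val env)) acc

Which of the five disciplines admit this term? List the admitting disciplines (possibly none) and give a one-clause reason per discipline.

accepted by: linear, affine, relevant, unrestricted
use counts: val: 1; ctr: 1; acc: 1; env [bound]: 1; req [bound]: 1
uses in reading order: ctr, req, val, env, acc
typing: the term checks, with type (B → B) → A
ordered: ✗, needs exchange: uses follow ctr, req, val, env, acc
linear: ✓, val, ctr, acc, env, req: one use apiece
affine: ✓, val, ctr, acc, env, req: no repeats, contraction unneeded
relevant: ✓, none of val, ctr, acc, env, req goes unused
unrestricted: ✓, typability at (B → B) → A is all that's needed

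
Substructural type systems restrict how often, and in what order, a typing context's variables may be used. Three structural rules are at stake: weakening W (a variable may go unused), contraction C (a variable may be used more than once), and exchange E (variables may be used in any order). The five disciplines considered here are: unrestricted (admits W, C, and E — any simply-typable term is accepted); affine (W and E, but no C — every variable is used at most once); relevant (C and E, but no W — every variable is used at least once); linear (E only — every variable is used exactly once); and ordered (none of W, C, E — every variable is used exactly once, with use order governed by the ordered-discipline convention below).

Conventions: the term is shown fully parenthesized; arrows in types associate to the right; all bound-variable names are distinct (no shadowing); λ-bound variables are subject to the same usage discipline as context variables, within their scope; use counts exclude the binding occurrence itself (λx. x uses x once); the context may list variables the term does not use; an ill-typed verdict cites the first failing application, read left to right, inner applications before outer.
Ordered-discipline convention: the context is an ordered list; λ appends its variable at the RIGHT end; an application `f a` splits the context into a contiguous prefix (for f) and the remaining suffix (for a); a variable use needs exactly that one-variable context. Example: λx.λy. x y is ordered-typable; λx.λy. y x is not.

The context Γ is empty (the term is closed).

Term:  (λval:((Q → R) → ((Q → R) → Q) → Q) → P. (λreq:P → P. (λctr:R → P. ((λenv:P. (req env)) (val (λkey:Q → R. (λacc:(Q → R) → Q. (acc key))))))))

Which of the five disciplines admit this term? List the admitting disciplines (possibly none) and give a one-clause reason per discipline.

admitted by: affine, unrestricted
counts: val (λ-bound): 1; req (λ-bound): 1; ctr (λ-bound): 0; env (λ-bound): 1; key (λ-bound): 1; acc (λ-bound): 1
order of uses: req, env, val, acc, key
typing: the term checks, with type (((Q → R) → ((Q → R) → Q) → Q) → P) → (P → P) → (R → P) → P
ordered: ✗ — ctr never used (weakening)
linear: ✗ — ctr never used (weakening)
affine: ✓ — no duplicate uses among val, req, ctr, env, key, acc
relevant: ✗ — ctr never used (weakening)
unrestricted: ✓ — type-checks ((((Q → R) → ((Q → R) → Q) → Q) → P) → (P → P) → (R → P) → P) and nothing is barred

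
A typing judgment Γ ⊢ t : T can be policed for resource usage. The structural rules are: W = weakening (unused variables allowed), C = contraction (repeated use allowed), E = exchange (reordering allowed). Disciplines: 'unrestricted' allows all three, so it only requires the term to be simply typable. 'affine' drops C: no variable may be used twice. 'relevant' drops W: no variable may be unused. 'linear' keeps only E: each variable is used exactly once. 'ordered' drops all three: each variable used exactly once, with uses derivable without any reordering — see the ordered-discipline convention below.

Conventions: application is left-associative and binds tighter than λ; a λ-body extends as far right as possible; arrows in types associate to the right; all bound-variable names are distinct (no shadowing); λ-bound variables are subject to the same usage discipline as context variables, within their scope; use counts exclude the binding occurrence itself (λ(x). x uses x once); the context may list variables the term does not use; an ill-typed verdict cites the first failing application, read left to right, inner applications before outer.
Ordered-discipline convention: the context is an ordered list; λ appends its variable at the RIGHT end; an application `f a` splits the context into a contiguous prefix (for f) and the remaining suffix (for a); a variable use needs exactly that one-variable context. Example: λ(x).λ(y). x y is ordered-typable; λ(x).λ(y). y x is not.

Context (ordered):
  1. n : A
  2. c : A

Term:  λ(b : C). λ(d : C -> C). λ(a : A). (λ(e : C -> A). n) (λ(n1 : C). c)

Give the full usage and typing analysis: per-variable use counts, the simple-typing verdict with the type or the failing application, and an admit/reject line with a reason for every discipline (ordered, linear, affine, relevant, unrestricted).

use counts: n ×1; c ×1; b (bound) ×0; d (bound) ×0; a (bound) ×0; e (bound) ×0; n1 (bound) ×0
left-to-right use order: n, c
typing: the term checks, with type C -> (C -> C) -> A -> A
ordered: ✗, needs weakening: b, d, a, e, n1 unused
linear: ✗, needs weakening: b, d, a, e, n1 unused
affine: ✓, no duplicate uses among n, c, b, d, a, e, n1
relevant: ✗, needs weakening: b, d, a, e, n1 unused
unrestricted: ✓, type-checks (C -> (C -> C) -> A -> A) and nothing is barred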